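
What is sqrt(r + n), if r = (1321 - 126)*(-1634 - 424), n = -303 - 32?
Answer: I*sqrt(2459645) ≈ 1568.3*I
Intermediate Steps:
n = -335
r = -2459310 (r = 1195*(-2058) = -2459310)
sqrt(r + n) = sqrt(-2459310 - 335) = sqrt(-2459645) = I*sqrt(2459645)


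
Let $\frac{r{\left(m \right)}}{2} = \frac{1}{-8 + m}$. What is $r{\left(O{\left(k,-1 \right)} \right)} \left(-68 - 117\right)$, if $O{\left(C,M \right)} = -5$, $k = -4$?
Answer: $\frac{370}{13} \approx 28.462$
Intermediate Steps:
$r{\left(m \right)} = \frac{2}{-8 + m}$
$r{\left(O{\left(k,-1 \right)} \right)} \left(-68 - 117\right) = \frac{2}{-8 - 5} \left(-68 - 117\right) = \frac{2}{-13} \left(-185\right) = 2 \left(- \frac{1}{13}\right) \left(-185\right) = \left(- \frac{2}{13}\right) \left(-185\right) = \frac{370}{13}$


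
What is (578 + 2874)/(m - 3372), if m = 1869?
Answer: -3452/1503 ≈ -2.2967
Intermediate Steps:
(578 + 2874)/(m - 3372) = (578 + 2874)/(1869 - 3372) = 3452/(-1503) = 3452*(-1/1503) = -3452/1503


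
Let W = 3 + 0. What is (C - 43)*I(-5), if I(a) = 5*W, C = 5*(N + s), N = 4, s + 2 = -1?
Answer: -570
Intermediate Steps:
s = -3 (s = -2 - 1 = -3)
W = 3
C = 5 (C = 5*(4 - 3) = 5*1 = 5)
I(a) = 15 (I(a) = 5*3 = 15)
(C - 43)*I(-5) = (5 - 43)*15 = -38*15 = -570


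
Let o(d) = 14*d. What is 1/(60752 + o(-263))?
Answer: 1/57070 ≈ 1.7522e-5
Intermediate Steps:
1/(60752 + o(-263)) = 1/(60752 + 14*(-263)) = 1/(60752 - 3682) = 1/57070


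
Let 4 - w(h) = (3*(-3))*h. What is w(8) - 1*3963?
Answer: -3887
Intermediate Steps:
w(h) = 4 + 9*h (w(h) = 4 - 3*(-3)*h = 4 - (-9)*h = 4 + 9*h)
w(8) - 1*3963 = (4 + 9*8) - 1*3963 = (4 + 72) - 3963 = 76 - 3963 = -3887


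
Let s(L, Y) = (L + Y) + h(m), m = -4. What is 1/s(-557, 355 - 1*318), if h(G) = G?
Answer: -1/524 ≈ -0.0019084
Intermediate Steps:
s(L, Y) = -4 + L + Y (s(L, Y) = (L + Y) - 4 = -4 + L + Y)
1/s(-557, 355 - 1*318) = 1/(-4 - 557 + (355 - 1*318)) = 1/(-4 - 557 + (355 - 318)) = 1/(-4 - 557 + 37) = 1/(-524) = -1/524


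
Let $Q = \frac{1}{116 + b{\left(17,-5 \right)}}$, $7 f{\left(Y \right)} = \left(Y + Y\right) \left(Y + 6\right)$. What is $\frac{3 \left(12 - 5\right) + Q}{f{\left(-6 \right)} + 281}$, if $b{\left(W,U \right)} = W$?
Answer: $\frac{2794}{37373} \approx 0.07476$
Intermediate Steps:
$f{\left(Y \right)} = \frac{2 Y \left(6 + Y\right)}{7}$ ($f{\left(Y \right)} = \frac{\left(Y + Y\right) \left(Y + 6\right)}{7} = \frac{2 Y \left(6 + Y\right)}{7}$)
$Q = \frac{1}{133}$ ($Q = \frac{1}{116 + 17} = \frac{1}{133} \approx 0.0075188$)
$\frac{3 \left(12 - 5\right) + Q}{f{\left(-6 \right)} + 281} = \frac{3 \left(12 - 5\right) + \frac{1}{133}}{\frac{2}{7} \left(-6\right) \left(6 - 6\right) + 281} = \frac{3 \cdot 7 + \frac{1}{133}}{\frac{2}{7} \left(-6\right) 0 + 281} = \frac{21 + \frac{1}{133}}{0 + 281} = \frac{2794}{133 \cdot 281} = \frac{2794}{133} \cdot \frac{1}{281} = \frac{2794}{37373}$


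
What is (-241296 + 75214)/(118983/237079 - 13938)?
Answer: 39374554478/3304288119 ≈ 11.916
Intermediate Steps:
(-241296 + 75214)/(118983/237079 - 13938) = -166082/(118983*(1/237079) - 13938) = -166082/(118983/237079 - 13938) = -166082/(-3304288119/237079) = -166082*(-237079/3304288119) = 39374554478/3304288119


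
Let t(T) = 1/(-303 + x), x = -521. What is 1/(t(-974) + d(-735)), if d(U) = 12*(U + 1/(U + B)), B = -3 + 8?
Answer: -300760/2652708509 ≈ -0.00011338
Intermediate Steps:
B = 5
t(T) = -1/824 (t(T) = 1/(-303 - 521) = 1/(-824) = -1/824)
d(U) = 12*U + 12/(5 + U) (d(U) = 12*(U + 1/(U + 5)) = 12*(U + 1/(5 + U)) = 12*U + 12/(5 + U))
1/(t(-974) + d(-735)) = 1/(-1/824 + 12*(1 + (-735)**2 + 5*(-735))/(5 - 735)) = 1/(-1/824 + 12*(1 + 540225 - 3675)/(-730)) = 1/(-1/824 + 12*(-1/730)*536551) = 1/(-1/824 - 3219306/365) = 1/(-2652708509/300760) = -300760/2652708509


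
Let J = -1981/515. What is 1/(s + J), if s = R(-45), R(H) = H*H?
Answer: 515/1040894 ≈ 0.00049477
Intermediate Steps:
J = -1981/515 (J = -1981*1/515 = -1981/515 ≈ -3.8466)
R(H) = H²
s = 2025 (s = (-45)² = 2025)
1/(s + J) = 1/(2025 - 1981/515) = 1/(1040894/515) = 515/1040894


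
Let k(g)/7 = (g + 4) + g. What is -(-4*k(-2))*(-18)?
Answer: 0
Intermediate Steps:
k(g) = 28 + 14*g (k(g) = 7*((g + 4) + g) = 7*((4 + g) + g) = 7*(4 + 2*g) = 28 + 14*g)
-(-4*k(-2))*(-18) = -(-4*(28 + 14*(-2)))*(-18) = -(-4*(28 - 28))*(-18) = -(-4*0)*(-18) = -0*(-18) = -1*0 = 0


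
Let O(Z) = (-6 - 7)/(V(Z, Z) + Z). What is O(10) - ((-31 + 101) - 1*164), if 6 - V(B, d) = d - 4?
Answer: 927/10 ≈ 92.700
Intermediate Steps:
V(B, d) = 10 - d (V(B, d) = 6 - (d - 4) = 6 - (-4 + d) = 6 + (4 - d) = 10 - d)
O(Z) = -13/10 (O(Z) = (-6 - 7)/((10 - Z) + Z) = -13/10)
O(10) - ((-31 + 101) - 1*164) = -13/10 - ((-31 + 101) - 1*164) = -13/10 - (70 - 164) = -13/10 - 1*(-94) = -13/10 + 94 = 927/10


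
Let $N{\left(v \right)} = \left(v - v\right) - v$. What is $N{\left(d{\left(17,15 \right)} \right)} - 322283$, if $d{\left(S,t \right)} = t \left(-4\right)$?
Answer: $-322223$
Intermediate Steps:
$d{\left(S,t \right)} = - 4 t$
$N{\left(v \right)} = - v$ ($N{\left(v \right)} = 0 - v = - v$)
$N{\left(d{\left(17,15 \right)} \right)} - 322283 = - \left(-4\right) 15 - 322283 = \left(-1\right) \left(-60\right) - 322283 = 60 - 322283 = -322223$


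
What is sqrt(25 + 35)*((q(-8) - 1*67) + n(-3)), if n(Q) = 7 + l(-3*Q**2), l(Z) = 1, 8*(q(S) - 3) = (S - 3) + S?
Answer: -467*sqrt(15)/4 ≈ -452.17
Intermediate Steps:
q(S) = 21/8 + S/4 (q(S) = 3 + ((S - 3) + S)/8 = 3 + ((-3 + S) + S)/8 = 3 + (-3 + 2*S)/8 = 3 + (-3/8 + S/4) = 21/8 + S/4)
n(Q) = 8 (n(Q) = 7 + 1 = 8)
sqrt(25 + 35)*((q(-8) - 1*67) + n(-3)) = sqrt(25 + 35)*(((21/8 + (1/4)*(-8)) - 1*67) + 8) = sqrt(60)*(((21/8 - 2) - 67) + 8) = (2*sqrt(15))*((5/8 - 67) + 8) = (2*sqrt(15))*(-531/8 + 8) = (2*sqrt(15))*(-467/8) = -467*sqrt(15)/4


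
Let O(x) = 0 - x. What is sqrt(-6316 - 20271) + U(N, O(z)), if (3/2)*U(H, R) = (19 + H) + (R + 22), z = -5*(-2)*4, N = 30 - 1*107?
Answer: -152/3 + I*sqrt(26587) ≈ -50.667 + 163.06*I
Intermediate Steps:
N = -77 (N = 30 - 107 = -77)
z = 40 (z = 10*4 = 40)
O(x) = -x
U(H, R) = 82/3 + 2*H/3 + 2*R/3 (U(H, R) = 2*((19 + H) + (R + 22))/3 = 2*((19 + H) + (22 + R))/3 = 2*(41 + H + R)/3 = 82/3 + 2*H/3 + 2*R/3)
sqrt(-6316 - 20271) + U(N, O(z)) = sqrt(-6316 - 20271) + (82/3 + (2/3)*(-77) + 2*(-1*40)/3) = sqrt(-26587) + (82/3 - 154/3 + (2/3)*(-40)) = I*sqrt(26587) + (82/3 - 154/3 - 80/3) = I*sqrt(26587) - 152/3 = -152/3 + I*sqrt(26587)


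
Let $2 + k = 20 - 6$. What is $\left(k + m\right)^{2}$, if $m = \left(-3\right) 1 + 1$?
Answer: $100$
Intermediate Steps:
$m = -2$ ($m = -3 + 1 = -2$)
$k = 12$ ($k = -2 + \left(20 - 6\right) = -2 + 14 = 12$)
$\left(k + m\right)^{2} = \left(12 - 2\right)^{2} = 10^{2} = 100$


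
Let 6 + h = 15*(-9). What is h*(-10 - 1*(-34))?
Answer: -3384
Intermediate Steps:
h = -141 (h = -6 + 15*(-9) = -6 - 135 = -141)
h*(-10 - 1*(-34)) = -141*(-10 - 1*(-34)) = -141*(-10 + 34) = -141*24 = -3384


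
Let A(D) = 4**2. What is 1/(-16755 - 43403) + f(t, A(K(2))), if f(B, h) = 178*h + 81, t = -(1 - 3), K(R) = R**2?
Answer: 176202781/60158 ≈ 2929.0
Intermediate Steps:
t = 2 (t = -1*(-2) = 2)
A(D) = 16
f(B, h) = 81 + 178*h
1/(-16755 - 43403) + f(t, A(K(2))) = 1/(-16755 - 43403) + (81 + 178*16) = 1/(-60158) + (81 + 2848) = -1/60158 + 2929 = 176202781/60158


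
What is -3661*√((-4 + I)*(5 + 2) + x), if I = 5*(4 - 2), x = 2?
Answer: -7322*√11 ≈ -24284.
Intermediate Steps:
I = 10 (I = 5*2 = 10)
-3661*√((-4 + I)*(5 + 2) + x) = -3661*√((-4 + 10)*(5 + 2) + 2) = -3661*√(6*7 + 2) = -3661*√(42 + 2) = -7322*√11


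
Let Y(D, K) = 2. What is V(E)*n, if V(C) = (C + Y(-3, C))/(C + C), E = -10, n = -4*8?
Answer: -64/5 ≈ -12.800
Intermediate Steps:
n = -32
V(C) = (2 + C)/(2*C) (V(C) = (C + 2)/(C + C) = (2 + C)/((2*C)) = (2 + C)*(1/(2*C)) = (2 + C)/(2*C))
V(E)*n = ((½)*(2 - 10)/(-10))*(-32) = ((½)*(-⅒)*(-8))*(-32) = (⅖)*(-32) = -64/5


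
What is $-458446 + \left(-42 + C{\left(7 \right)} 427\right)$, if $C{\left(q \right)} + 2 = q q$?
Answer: $-438419$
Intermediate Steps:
$C{\left(q \right)} = -2 + q^{2}$ ($C{\left(q \right)} = -2 + q q = -2 + q^{2}$)
$-458446 + \left(-42 + C{\left(7 \right)} 427\right) = -458446 - \left(42 - \left(-2 + 7^{2}\right) 427\right) = -458446 - \left(42 - \left(-2 + 49\right) 427\right) = -458446 + \left(-42 + 47 \cdot 427\right) = -458446 + \left(-42 + 20069\right) = -458446 + 20027 = -438419$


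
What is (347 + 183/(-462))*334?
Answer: 8913959/77 ≈ 1.1577e+5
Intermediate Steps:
(347 + 183/(-462))*334 = (347 + 183*(-1/462))*334 = (347 - 61/154)*334 = (53377/154)*334 = 8913959/77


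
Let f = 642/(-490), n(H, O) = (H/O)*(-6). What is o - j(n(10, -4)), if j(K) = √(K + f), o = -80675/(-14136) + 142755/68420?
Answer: 376888409/48359256 - √16770/35 ≈ 4.0935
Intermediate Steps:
n(H, O) = -6*H/O
o = 376888409/48359256 (o = -80675*(-1/14136) + 142755*(1/68420) = 80675/14136 + 28551/13684 = 376888409/48359256 ≈ 7.7935)
f = -321/245 (f = 642*(-1/490) = -321/245 ≈ -1.3102)
j(K) = √(-321/245 + K) (j(K) = √(K - 321/245) = √(-321/245 + K))
o - j(n(10, -4)) = 376888409/48359256 - √(-1605 + 1225*(-6*10/(-4)))/35 = 376888409/48359256 - √(-1605 + 1225*(-6*10*(-¼)))/35 = 376888409/48359256 - √(-1605 + 1225*15)/35 = 376888409/48359256 - √(-1605 + 18375)/35 = 376888409/48359256 - √16770/35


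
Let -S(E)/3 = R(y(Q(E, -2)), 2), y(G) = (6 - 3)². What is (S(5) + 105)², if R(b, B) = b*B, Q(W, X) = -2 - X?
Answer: 2601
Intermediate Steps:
y(G) = 9 (y(G) = 3² = 9)
R(b, B) = B*b
S(E) = -54 (S(E) = -6*9 = -3*18 = -54)
(S(5) + 105)² = (-54 + 105)² = 51² = 2601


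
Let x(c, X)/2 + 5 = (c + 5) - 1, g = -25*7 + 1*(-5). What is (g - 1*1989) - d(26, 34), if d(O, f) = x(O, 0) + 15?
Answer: -2234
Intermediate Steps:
g = -180 (g = -175 - 5 = -180)
x(c, X) = -2 + 2*c (x(c, X) = -10 + 2*((c + 5) - 1) = -10 + 2*((5 + c) - 1) = -10 + 2*(4 + c) = -10 + (8 + 2*c) = -2 + 2*c)
d(O, f) = 13 + 2*O (d(O, f) = (-2 + 2*O) + 15 = 13 + 2*O)
(g - 1*1989) - d(26, 34) = (-180 - 1*1989) - (13 + 2*26) = (-180 - 1989) - (13 + 52) = -2169 - 1*65 = -2169 - 65 = -2234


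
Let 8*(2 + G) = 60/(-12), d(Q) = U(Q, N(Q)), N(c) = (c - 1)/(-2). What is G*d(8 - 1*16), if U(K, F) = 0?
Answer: 0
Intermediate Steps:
N(c) = ½ - c/2 (N(c) = (-1 + c)*(-½) = ½ - c/2)
d(Q) = 0
G = -21/8 (G = -2 + (60/(-12))/8 = -2 + (60*(-1/12))/8 = -2 + (⅛)*(-5) = -2 - 5/8 = -21/8 ≈ -2.6250)
G*d(8 - 1*16) = -21/8*0 = 0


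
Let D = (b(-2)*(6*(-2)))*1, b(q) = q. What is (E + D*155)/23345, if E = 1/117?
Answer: 435241/2731365 ≈ 0.15935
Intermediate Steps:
D = 24 (D = -12*(-2)*1 = -2*(-12)*1 = 24*1 = 24)
E = 1/117 ≈ 0.0085470
(E + D*155)/23345 = (1/117 + 24*155)/23345 = (1/117 + 3720)*(1/23345) = (435241/117)*(1/23345) = 435241/2731365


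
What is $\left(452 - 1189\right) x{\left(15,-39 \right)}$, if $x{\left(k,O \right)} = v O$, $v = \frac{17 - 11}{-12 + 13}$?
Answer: $172458$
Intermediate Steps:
$v = 6$ ($v = \frac{6}{1} = 6 \cdot 1 = 6$)
$x{\left(k,O \right)} = 6 O$
$\left(452 - 1189\right) x{\left(15,-39 \right)} = \left(452 - 1189\right) 6 \left(-39\right) = \left(-737\right) \left(-234\right) = 172458$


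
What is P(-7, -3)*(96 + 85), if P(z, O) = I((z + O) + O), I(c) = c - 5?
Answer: -3258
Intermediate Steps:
I(c) = -5 + c
P(z, O) = -5 + z + 2*O (P(z, O) = -5 + ((z + O) + O) = -5 + ((O + z) + O) = -5 + (z + 2*O) = -5 + z + 2*O)
P(-7, -3)*(96 + 85) = (-5 - 7 + 2*(-3))*(96 + 85) = (-5 - 7 - 6)*181 = -18*181 = -3258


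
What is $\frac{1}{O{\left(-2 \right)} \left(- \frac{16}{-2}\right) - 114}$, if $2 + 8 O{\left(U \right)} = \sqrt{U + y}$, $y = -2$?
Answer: $- \frac{29}{3365} - \frac{i}{6730} \approx -0.0086181 - 0.00014859 i$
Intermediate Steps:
$O{\left(U \right)} = - \frac{1}{4} + \frac{\sqrt{-2 + U}}{8}$ ($O{\left(U \right)} = - \frac{1}{4} + \frac{\sqrt{U - 2}}{8} = - \frac{1}{4} + \frac{\sqrt{-2 + U}}{8}$)
$\frac{1}{O{\left(-2 \right)} \left(- \frac{16}{-2}\right) - 114} = \frac{1}{\left(- \frac{1}{4} + \frac{\sqrt{-2 - 2}}{8}\right) \left(- \frac{16}{-2}\right) - 114} = \frac{1}{\left(- \frac{1}{4} + \frac{\sqrt{-4}}{8}\right) \left(\left(-16\right) \left(- \frac{1}{2}\right)\right) - 114} = \frac{1}{\left(- \frac{1}{4} + \frac{2 i}{8}\right) 8 - 114} = \frac{1}{\left(- \frac{1}{4} + \frac{i}{4}\right) 8 - 114} = \frac{1}{\left(-2 + 2 i\right) - 114} = \frac{1}{-116 + 2 i} = \frac{-116 - 2 i}{13460}$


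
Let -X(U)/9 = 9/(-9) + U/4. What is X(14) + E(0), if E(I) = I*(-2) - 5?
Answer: -55/2 ≈ -27.500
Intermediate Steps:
E(I) = -5 - 2*I (E(I) = -2*I - 5 = -5 - 2*I)
X(U) = 9 - 9*U/4 (X(U) = -9*(9/(-9) + U/4) = -9*(9*(-1/9) + U*(1/4)) = -9*(-1 + U/4) = 9 - 9*U/4)
X(14) + E(0) = (9 - 9/4*14) + (-5 - 2*0) = (9 - 63/2) + (-5 + 0) = -45/2 - 5 = -55/2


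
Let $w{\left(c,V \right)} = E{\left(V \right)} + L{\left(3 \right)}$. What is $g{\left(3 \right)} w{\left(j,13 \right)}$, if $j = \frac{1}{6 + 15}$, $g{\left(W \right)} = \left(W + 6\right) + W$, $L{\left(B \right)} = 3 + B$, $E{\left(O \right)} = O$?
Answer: $228$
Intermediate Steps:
$g{\left(W \right)} = 6 + 2 W$ ($g{\left(W \right)} = \left(6 + W\right) + W = 6 + 2 W$)
$j = \frac{1}{21} \approx 0.047619$
$w{\left(c,V \right)} = 6 + V$ ($w{\left(c,V \right)} = V + \left(3 + 3\right) = V + 6 = 6 + V$)
$g{\left(3 \right)} w{\left(j,13 \right)} = \left(6 + 2 \cdot 3\right) \left(6 + 13\right) = \left(6 + 6\right) 19 = 12 \cdot 19 = 228$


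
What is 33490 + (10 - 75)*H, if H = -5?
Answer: 33815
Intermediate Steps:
33490 + (10 - 75)*H = 33490 + (10 - 75)*(-5) = 33490 - 65*(-5) = 33490 + 325 = 33815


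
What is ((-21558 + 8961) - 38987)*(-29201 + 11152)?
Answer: 931039616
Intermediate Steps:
((-21558 + 8961) - 38987)*(-29201 + 11152) = (-12597 - 38987)*(-18049) = -51584*(-18049) = 931039616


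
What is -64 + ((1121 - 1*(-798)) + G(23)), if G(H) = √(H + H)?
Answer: 1855 + √46 ≈ 1861.8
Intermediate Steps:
G(H) = √2*√H (G(H) = √(2*H) = √2*√H)
-64 + ((1121 - 1*(-798)) + G(23)) = -64 + ((1121 - 1*(-798)) + √2*√23) = -64 + ((1121 + 798) + √46) = -64 + (1919 + √46) = 1855 + √46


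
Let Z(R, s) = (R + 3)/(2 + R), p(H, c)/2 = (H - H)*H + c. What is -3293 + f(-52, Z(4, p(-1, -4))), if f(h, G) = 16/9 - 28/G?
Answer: -29837/9 ≈ -3315.2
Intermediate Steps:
p(H, c) = 2*c (p(H, c) = 2*((H - H)*H + c) = 2*(0*H + c) = 2*(0 + c) = 2*c)
Z(R, s) = (3 + R)/(2 + R)
f(h, G) = 16/9 - 28/G (f(h, G) = 16*(⅑) - 28/G = 16/9 - 28/G)
-3293 + f(-52, Z(4, p(-1, -4))) = -3293 + (16/9 - 28*(2 + 4)/(3 + 4)) = -3293 + (16/9 - 28/(7/6)) = -3293 + (16/9 - 28/((⅙)*7)) = -3293 + (16/9 - 28/7/6) = -3293 + (16/9 - 28*6/7) = -3293 + (16/9 - 24) = -3293 - 200/9 = -29837/9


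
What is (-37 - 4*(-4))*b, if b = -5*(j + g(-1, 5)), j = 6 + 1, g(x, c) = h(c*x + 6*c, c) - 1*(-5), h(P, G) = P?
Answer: 3885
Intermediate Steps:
g(x, c) = 5 + 6*c + c*x (g(x, c) = (c*x + 6*c) - 1*(-5) = (6*c + c*x) + 5 = 5 + 6*c + c*x)
j = 7
b = -185 (b = -5*(7 + (5 + 5*(6 - 1))) = -5*(7 + (5 + 5*5)) = -5*(7 + (5 + 25)) = -5*(7 + 30) = -5*37 = -185)
(-37 - 4*(-4))*b = (-37 - 4*(-4))*(-185) = (-37 + 16)*(-185) = -21*(-185) = 3885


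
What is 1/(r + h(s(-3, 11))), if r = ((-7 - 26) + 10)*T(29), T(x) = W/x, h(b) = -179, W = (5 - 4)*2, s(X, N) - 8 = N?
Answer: -29/5237 ≈ -0.0055375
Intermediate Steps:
s(X, N) = 8 + N
W = 2 (W = 1*2 = 2)
T(x) = 2/x
r = -46/29 (r = ((-7 - 26) + 10)*(2/29) = (-33 + 10)*(2*(1/29)) = -23*2/29 = -46/29 ≈ -1.5862)
1/(r + h(s(-3, 11))) = 1/(-46/29 - 179) = 1/(-5237/29) = -29/5237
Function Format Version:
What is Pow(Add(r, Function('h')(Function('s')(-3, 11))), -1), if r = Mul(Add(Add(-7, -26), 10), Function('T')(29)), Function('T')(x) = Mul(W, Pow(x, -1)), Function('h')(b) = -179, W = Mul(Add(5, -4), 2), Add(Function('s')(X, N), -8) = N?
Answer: Rational(-29, 5237) ≈ -0.0055375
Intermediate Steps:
Function('s')(X, N) = Add(8, N)
W = 2 (W = Mul(1, 2) = 2)
Function('T')(x) = Mul(2, Pow(x, -1))
r = Rational(-46, 29) (r = Mul(Add(Add(-7, -26), 10), Mul(2, Pow(29, -1))) = Mul(Add(-33, 10), Mul(2, Rational(1, 29))) = Mul(-23, Rational(2, 29)) = Rational(-46, 29) ≈ -1.5862)
Pow(Add(r, Function('h')(Function('s')(-3, 11))), -1) = Pow(Add(Rational(-46, 29), -179), -1) = Pow(Rational(-5237, 29), -1) = Rational(-29, 5237)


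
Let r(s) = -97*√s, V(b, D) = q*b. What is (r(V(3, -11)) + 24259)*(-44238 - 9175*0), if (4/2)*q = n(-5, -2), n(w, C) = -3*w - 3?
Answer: -1073169642 + 12873258*√2 ≈ -1.0550e+9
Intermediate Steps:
n(w, C) = -3 - 3*w
q = 6 (q = (-3 - 3*(-5))/2 = (-3 + 15)/2 = (½)*12 = 6)
V(b, D) = 6*b
(r(V(3, -11)) + 24259)*(-44238 - 9175*0) = (-97*3*√2 + 24259)*(-44238 - 9175*0) = (-291*√2 + 24259)*(-44238 + 0) = (-291*√2 + 24259)*(-44238) = (24259 - 291*√2)*(-44238) = -1073169642 + 12873258*√2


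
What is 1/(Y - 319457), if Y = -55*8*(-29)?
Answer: -1/306697 ≈ -3.2605e-6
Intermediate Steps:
Y = 12760 (Y = -440*(-29) = 12760)
1/(Y - 319457) = 1/(12760 - 319457) = 1/(-306697) = -1/306697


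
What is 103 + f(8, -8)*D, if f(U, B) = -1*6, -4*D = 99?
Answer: 503/2 ≈ 251.50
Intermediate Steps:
D = -99/4 (D = -¼*99 = -99/4 ≈ -24.750)
f(U, B) = -6
103 + f(8, -8)*D = 103 - 6*(-99/4) = 103 + 297/2 = 503/2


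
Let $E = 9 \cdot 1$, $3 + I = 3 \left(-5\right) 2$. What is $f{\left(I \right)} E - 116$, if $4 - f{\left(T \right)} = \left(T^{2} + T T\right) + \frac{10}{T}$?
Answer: $- \frac{216472}{11} \approx -19679.0$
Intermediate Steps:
$I = -33$ ($I = -3 + 3 \left(-5\right) 2 = -3 - 30 = -33$)
$f{\left(T \right)} = 4 - \frac{10}{T} - 2 T^{2}$ ($f{\left(T \right)} = 4 - \left(\left(T^{2} + T T\right) + \frac{10}{T}\right) = 4 - \left(\left(T^{2} + T^{2}\right) + \frac{10}{T}\right) = 4 - \left(2 T^{2} + \frac{10}{T}\right) = 4 - \frac{10}{T} - 2 T^{2}$)
$E = 9$
$f{\left(I \right)} E - 116 = \left(4 - \frac{10}{-33} - 2 \left(-33\right)^{2}\right) 9 - 116 = \left(4 - - \frac{10}{33} - 2178\right) 9 - 116 = \left(4 + \frac{10}{33} - 2178\right) 9 - 116 = \left(- \frac{71732}{33}\right) 9 - 116 = - \frac{215196}{11} - 116 = - \frac{216472}{11}$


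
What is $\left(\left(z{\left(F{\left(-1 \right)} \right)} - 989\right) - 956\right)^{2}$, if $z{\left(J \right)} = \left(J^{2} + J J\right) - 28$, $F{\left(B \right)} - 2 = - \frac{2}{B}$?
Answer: $3767481$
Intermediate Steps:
$F{\left(B \right)} = 2 - \frac{2}{B}$
$z{\left(J \right)} = -28 + 2 J^{2}$ ($z{\left(J \right)} = \left(J^{2} + J^{2}\right) - 28 = 2 J^{2} - 28 = -28 + 2 J^{2}$)
$\left(\left(z{\left(F{\left(-1 \right)} \right)} - 989\right) - 956\right)^{2} = \left(\left(\left(-28 + 2 \left(2 - \frac{2}{-1}\right)^{2}\right) - 989\right) - 956\right)^{2} = \left(\left(\left(-28 + 2 \left(2 - -2\right)^{2}\right) - 989\right) - 956\right)^{2} = \left(\left(\left(-28 + 2 \left(2 + 2\right)^{2}\right) - 989\right) - 956\right)^{2} = \left(\left(\left(-28 + 2 \cdot 4^{2}\right) - 989\right) - 956\right)^{2} = \left(\left(\left(-28 + 2 \cdot 16\right) - 989\right) - 956\right)^{2} = \left(\left(\left(-28 + 32\right) - 989\right) - 956\right)^{2} = \left(\left(4 - 989\right) - 956\right)^{2} = \left(-985 - 956\right)^{2} = \left(-1941\right)^{2} = 3767481$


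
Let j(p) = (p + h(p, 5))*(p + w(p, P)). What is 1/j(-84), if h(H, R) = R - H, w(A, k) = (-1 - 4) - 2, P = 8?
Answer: -1/455 ≈ -0.0021978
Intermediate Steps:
w(A, k) = -7 (w(A, k) = -5 - 2 = -7)
j(p) = -35 + 5*p (j(p) = (p + (5 - p))*(p - 7) = 5*(-7 + p) = -35 + 5*p)
1/j(-84) = 1/(-35 + 5*(-84)) = 1/(-35 - 420) = 1/(-455) = -1/455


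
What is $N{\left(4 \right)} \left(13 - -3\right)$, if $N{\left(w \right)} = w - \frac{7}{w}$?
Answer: $36$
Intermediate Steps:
$N{\left(w \right)} = w - \frac{7}{w}$
$N{\left(4 \right)} \left(13 - -3\right) = \left(4 - \frac{7}{4}\right) \left(13 - -3\right) = \left(4 - \frac{7}{4}\right) \left(13 + 3\right) = \left(4 - \frac{7}{4}\right) 16 = \frac{9}{4} \cdot 16 = 36$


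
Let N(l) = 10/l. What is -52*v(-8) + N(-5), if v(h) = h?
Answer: 414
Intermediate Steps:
-52*v(-8) + N(-5) = -52*(-8) + 10/(-5) = 416 + 10*(-1/5) = 416 - 2 = 414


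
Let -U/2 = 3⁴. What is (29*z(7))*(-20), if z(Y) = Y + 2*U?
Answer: 183860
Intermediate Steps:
U = -162 (U = -2*3⁴ = -2*81 = -162)
z(Y) = -324 + Y (z(Y) = Y + 2*(-162) = Y - 324 = -324 + Y)
(29*z(7))*(-20) = (29*(-324 + 7))*(-20) = (29*(-317))*(-20) = -9193*(-20) = 183860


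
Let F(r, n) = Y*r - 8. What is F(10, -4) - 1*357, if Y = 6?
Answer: -305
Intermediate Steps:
F(r, n) = -8 + 6*r (F(r, n) = 6*r - 8 = -8 + 6*r)
F(10, -4) - 1*357 = (-8 + 6*10) - 1*357 = (-8 + 60) - 357 = 52 - 357 = -305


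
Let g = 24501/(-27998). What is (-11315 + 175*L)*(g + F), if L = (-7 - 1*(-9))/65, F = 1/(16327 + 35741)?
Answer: 93779166270875/9475699116 ≈ 9896.8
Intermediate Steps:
F = 1/52068 ≈ 1.9206e-5
g = -24501/27998 (g = 24501*(-1/27998) = -24501/27998 ≈ -0.87510)
L = 2/65 (L = (-7 + 9)*(1/65) = 2*(1/65) = 2/65 ≈ 0.030769)
(-11315 + 175*L)*(g + F) = (-11315 + 175*(2/65))*(-24501/27998 + 1/52068) = (-11315 + 70/13)*(-637845035/728899932) = -147025/13*(-637845035/728899932) = 93779166270875/9475699116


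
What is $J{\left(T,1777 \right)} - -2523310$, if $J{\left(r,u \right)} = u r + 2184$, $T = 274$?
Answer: $3012392$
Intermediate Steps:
$J{\left(r,u \right)} = 2184 + r u$ ($J{\left(r,u \right)} = r u + 2184 = 2184 + r u$)
$J{\left(T,1777 \right)} - -2523310 = \left(2184 + 274 \cdot 1777\right) - -2523310 = \left(2184 + 486898\right) + 2523310 = 489082 + 2523310 = 3012392$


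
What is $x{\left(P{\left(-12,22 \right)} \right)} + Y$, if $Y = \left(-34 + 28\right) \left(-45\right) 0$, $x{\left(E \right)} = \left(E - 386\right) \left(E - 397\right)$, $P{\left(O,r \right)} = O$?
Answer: $162782$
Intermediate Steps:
$x{\left(E \right)} = \left(-397 + E\right) \left(-386 + E\right)$ ($x{\left(E \right)} = \left(-386 + E\right) \left(-397 + E\right) = \left(-397 + E\right) \left(-386 + E\right)$)
$Y = 0$ ($Y = \left(-6\right) \left(-45\right) 0 = 270 \cdot 0 = 0$)
$x{\left(P{\left(-12,22 \right)} \right)} + Y = \left(153242 + \left(-12\right)^{2} - -9396\right) + 0 = \left(153242 + 144 + 9396\right) + 0 = 162782 + 0 = 162782$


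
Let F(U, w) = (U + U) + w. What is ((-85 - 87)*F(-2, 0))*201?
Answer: 138288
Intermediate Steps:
F(U, w) = w + 2*U (F(U, w) = 2*U + w = w + 2*U)
((-85 - 87)*F(-2, 0))*201 = ((-85 - 87)*(0 + 2*(-2)))*201 = -172*(0 - 4)*201 = -172*(-4)*201 = 688*201 = 138288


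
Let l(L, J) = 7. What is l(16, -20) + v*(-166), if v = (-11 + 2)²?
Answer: -13439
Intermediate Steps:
v = 81 (v = (-9)² = 81)
l(16, -20) + v*(-166) = 7 + 81*(-166) = 7 - 13446 = -13439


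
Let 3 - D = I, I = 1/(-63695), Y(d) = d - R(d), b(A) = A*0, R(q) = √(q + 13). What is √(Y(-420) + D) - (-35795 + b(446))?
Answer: 35795 + √(-1691791047730 - 4057053025*I*√407)/63695 ≈ 35796.0 - 20.427*I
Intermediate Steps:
R(q) = √(13 + q)
b(A) = 0
Y(d) = d - √(13 + d)
I = -1/63695 ≈ -1.5700e-5
D = 191086/63695 (D = 3 - 1*(-1/63695) = 3 + 1/63695 = 191086/63695 ≈ 3.0000)
√(Y(-420) + D) - (-35795 + b(446)) = √((-420 - √(13 - 420)) + 191086/63695) - (-35795 + 0) = √((-420 - √(-407)) + 191086/63695) - 1*(-35795) = √((-420 - I*√407) + 191086/63695) + 35795 = √(-26560814/63695 - I*√407) + 35795 = 35795 + √(-26560814/63695 - I*√407)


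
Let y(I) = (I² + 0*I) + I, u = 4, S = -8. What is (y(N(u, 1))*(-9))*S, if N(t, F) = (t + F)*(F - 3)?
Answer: 6480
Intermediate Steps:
N(t, F) = (-3 + F)*(F + t) (N(t, F) = (F + t)*(-3 + F) = (-3 + F)*(F + t))
y(I) = I + I² (y(I) = (I² + 0) + I = I² + I = I + I²)
(y(N(u, 1))*(-9))*S = (((1² - 3*1 - 3*4 + 1*4)*(1 + (1² - 3*1 - 3*4 + 1*4)))*(-9))*(-8) = (((1 - 3 - 12 + 4)*(1 + (1 - 3 - 12 + 4)))*(-9))*(-8) = (-10*(1 - 10)*(-9))*(-8) = (-10*(-9)*(-9))*(-8) = (90*(-9))*(-8) = -810*(-8) = 6480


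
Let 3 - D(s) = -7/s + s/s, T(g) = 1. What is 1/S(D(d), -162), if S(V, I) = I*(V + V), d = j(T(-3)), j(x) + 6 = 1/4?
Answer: -23/5832 ≈ -0.0039438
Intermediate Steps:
j(x) = -23/4 (j(x) = -6 + 1/4 = -23/4)
d = -23/4 ≈ -5.7500
D(s) = 2 + 7/s (D(s) = 3 - (-7/s + s/s) = 3 - (-7/s + 1) = 3 - (1 - 7/s) = 3 + (-1 + 7/s) = 2 + 7/s)
S(V, I) = 2*I*V (S(V, I) = I*(2*V) = 2*I*V)
1/S(D(d), -162) = 1/(2*(-162)*(2 + 7/(-23/4))) = 1/(2*(-162)*(2 + 7*(-4/23))) = 1/(2*(-162)*(2 - 28/23)) = 1/(2*(-162)*(18/23)) = 1/(-5832/23) = -23/5832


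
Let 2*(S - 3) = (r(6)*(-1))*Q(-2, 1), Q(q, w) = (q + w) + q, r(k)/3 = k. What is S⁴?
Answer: 810000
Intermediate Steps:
r(k) = 3*k
Q(q, w) = w + 2*q
S = 30 (S = 3 + (((3*6)*(-1))*(1 + 2*(-2)))/2 = 3 + ((18*(-1))*(1 - 4))/2 = 3 + (-18*(-3))/2 = 3 + (½)*54 = 3 + 27 = 30)
S⁴ = 30⁴ = 810000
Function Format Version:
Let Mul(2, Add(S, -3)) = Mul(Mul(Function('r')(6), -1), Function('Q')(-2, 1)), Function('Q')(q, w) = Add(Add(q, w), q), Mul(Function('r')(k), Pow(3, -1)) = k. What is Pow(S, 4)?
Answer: 810000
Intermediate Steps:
Function('r')(k) = Mul(3, k)
Function('Q')(q, w) = Add(w, Mul(2, q))
S = 30 (S = Add(3, Mul(Rational(1, 2), Mul(Mul(Mul(3, 6), -1), Add(1, Mul(2, -2))))) = Add(3, Mul(Rational(1, 2), Mul(Mul(18, -1), Add(1, -4)))) = Add(3, Mul(Rational(1, 2), Mul(-18, -3))) = Add(3, Mul(Rational(1, 2), 54)) = Add(3, 27) = 30)
Pow(S, 4) = Pow(30, 4) = 810000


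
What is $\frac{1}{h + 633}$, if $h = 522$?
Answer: $\frac{1}{1155} \approx 0.0008658$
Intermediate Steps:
$\frac{1}{h + 633} = \frac{1}{522 + 633} = \frac{1}{1155}$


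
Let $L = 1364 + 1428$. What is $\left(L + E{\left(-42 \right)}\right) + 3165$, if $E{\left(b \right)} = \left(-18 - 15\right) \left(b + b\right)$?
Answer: $8729$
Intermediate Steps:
$L = 2792$
$E{\left(b \right)} = - 66 b$ ($E{\left(b \right)} = - 33 \cdot 2 b = - 66 b$)
$\left(L + E{\left(-42 \right)}\right) + 3165 = \left(2792 - -2772\right) + 3165 = \left(2792 + 2772\right) + 3165 = 5564 + 3165 = 8729$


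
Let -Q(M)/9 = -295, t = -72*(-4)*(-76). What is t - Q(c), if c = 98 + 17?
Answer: -24543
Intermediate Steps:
t = -21888 (t = 288*(-76) = -21888)
c = 115
Q(M) = 2655 (Q(M) = -9*(-295) = 2655)
t - Q(c) = -21888 - 1*2655 = -21888 - 2655 = -24543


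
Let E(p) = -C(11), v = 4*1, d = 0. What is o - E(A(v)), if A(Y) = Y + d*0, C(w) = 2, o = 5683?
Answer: 5685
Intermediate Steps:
v = 4
A(Y) = Y (A(Y) = Y + 0*0 = Y + 0 = Y)
E(p) = -2 (E(p) = -1*2 = -2)
o - E(A(v)) = 5683 - 1*(-2) = 5683 + 2 = 5685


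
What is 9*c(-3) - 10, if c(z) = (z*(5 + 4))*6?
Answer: -1468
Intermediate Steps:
c(z) = 54*z (c(z) = (z*9)*6 = (9*z)*6 = 54*z)
9*c(-3) - 10 = 9*(54*(-3)) - 10 = 9*(-162) - 10 = -1458 - 10 = -1468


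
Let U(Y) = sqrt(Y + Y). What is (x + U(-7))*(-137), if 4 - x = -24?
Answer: -3836 - 137*I*sqrt(14) ≈ -3836.0 - 512.61*I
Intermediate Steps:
x = 28 (x = 4 - 1*(-24) = 4 + 24 = 28)
U(Y) = sqrt(2)*sqrt(Y) (U(Y) = sqrt(2*Y) = sqrt(2)*sqrt(Y))
(x + U(-7))*(-137) = (28 + sqrt(2)*sqrt(-7))*(-137) = (28 + sqrt(2)*(I*sqrt(7)))*(-137) = (28 + I*sqrt(14))*(-137) = -3836 - 137*I*sqrt(14)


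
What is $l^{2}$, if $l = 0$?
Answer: $0$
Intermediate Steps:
$l^{2} = 0^{2} = 0$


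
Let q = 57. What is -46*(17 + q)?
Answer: -3404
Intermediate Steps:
-46*(17 + q) = -46*(17 + 57) = -46*74 = -3404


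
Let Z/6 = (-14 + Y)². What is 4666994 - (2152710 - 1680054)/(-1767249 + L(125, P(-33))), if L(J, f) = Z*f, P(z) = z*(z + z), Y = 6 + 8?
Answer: 2749246984054/589083 ≈ 4.6670e+6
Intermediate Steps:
Y = 14
P(z) = 2*z² (P(z) = z*(2*z) = 2*z²)
Z = 0 (Z = 6*(-14 + 14)² = 6*0² = 6*0 = 0)
L(J, f) = 0 (L(J, f) = 0*f = 0)
4666994 - (2152710 - 1680054)/(-1767249 + L(125, P(-33))) = 4666994 - (2152710 - 1680054)/(-1767249 + 0) = 4666994 - 472656/(-1767249) = 4666994 - 472656*(-1)/1767249 = 4666994 - 1*(-157552/589083) = 4666994 + 157552/589083 = 2749246984054/589083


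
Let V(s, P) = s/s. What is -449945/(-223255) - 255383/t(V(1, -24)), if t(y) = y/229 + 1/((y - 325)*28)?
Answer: -23689815773758777/394848793 ≈ -5.9997e+7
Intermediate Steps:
V(s, P) = 1
t(y) = 1/(28*(-325 + y)) + y/229 (t(y) = y*(1/229) + (1/28)/(-325 + y) = y/229 + 1/(28*(-325 + y)) = 1/(28*(-325 + y)) + y/229)
-449945/(-223255) - 255383/t(V(1, -24)) = -449945/(-223255) - 255383*6412*(-325 + 1)/(229 - 9100*1 + 28*1²) = -449945*(-1/223255) - 255383*(-2077488/(229 - 9100 + 28*1)) = 89989/44651 - 255383*(-2077488/(229 - 9100 + 28)) = 89989/44651 - 255383/((1/6412)*(-1/324)*(-8843)) = 89989/44651 - 255383/8843/2077488 = 89989/44651 - 255383*2077488/8843 = 89989/44651 - 530555117904/8843 = -23689815773758777/394848793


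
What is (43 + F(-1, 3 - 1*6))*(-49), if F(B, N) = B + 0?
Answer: -2058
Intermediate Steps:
F(B, N) = B
(43 + F(-1, 3 - 1*6))*(-49) = (43 - 1)*(-49) = 42*(-49) = -2058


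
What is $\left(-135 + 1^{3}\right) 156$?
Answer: $-20904$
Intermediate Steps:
$\left(-135 + 1^{3}\right) 156 = \left(-135 + 1\right) 156 = \left(-134\right) 156 = -20904$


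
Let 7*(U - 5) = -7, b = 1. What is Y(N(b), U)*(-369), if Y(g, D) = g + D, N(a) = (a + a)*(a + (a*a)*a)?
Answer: -2952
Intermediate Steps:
N(a) = 2*a*(a + a³) (N(a) = (2*a)*(a + a²*a) = (2*a)*(a + a³) = 2*a*(a + a³))
U = 4 (U = 5 + (⅐)*(-7) = 5 - 1 = 4)
Y(g, D) = D + g
Y(N(b), U)*(-369) = (4 + 2*1²*(1 + 1²))*(-369) = (4 + 2*1*(1 + 1))*(-369) = (4 + 2*1*2)*(-369) = (4 + 4)*(-369) = 8*(-369) = -2952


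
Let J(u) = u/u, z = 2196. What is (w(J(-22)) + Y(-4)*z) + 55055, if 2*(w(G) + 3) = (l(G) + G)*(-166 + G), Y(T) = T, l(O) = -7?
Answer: 46763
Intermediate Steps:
J(u) = 1
w(G) = -3 + (-166 + G)*(-7 + G)/2 (w(G) = -3 + ((-7 + G)*(-166 + G))/2 = -3 + ((-166 + G)*(-7 + G))/2 = -3 + (-166 + G)*(-7 + G)/2)
(w(J(-22)) + Y(-4)*z) + 55055 = ((578 + (½)*1² - 173/2*1) - 4*2196) + 55055 = ((578 + (½)*1 - 173/2) - 8784) + 55055 = ((578 + ½ - 173/2) - 8784) + 55055 = (492 - 8784) + 55055 = -8292 + 55055 = 46763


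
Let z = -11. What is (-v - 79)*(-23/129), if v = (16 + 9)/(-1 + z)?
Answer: 21229/1548 ≈ 13.714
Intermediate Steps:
v = -25/12 (v = (16 + 9)/(-1 - 11) = 25/(-12) = 25*(-1/12) = -25/12 ≈ -2.0833)
(-v - 79)*(-23/129) = (-1*(-25/12) - 79)*(-23/129) = (25/12 - 79)*(-23*1/129) = -923/12*(-23/129) = 21229/1548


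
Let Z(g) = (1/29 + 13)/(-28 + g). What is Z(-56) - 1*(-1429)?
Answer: 82873/58 ≈ 1428.8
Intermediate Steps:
Z(g) = 378/(29*(-28 + g)) (Z(g) = (1*(1/29) + 13)/(-28 + g) = (1/29 + 13)/(-28 + g) = 378/(29*(-28 + g)))
Z(-56) - 1*(-1429) = 378/(29*(-28 - 56)) - 1*(-1429) = (378/29)/(-84) + 1429 = (378/29)*(-1/84) + 1429 = -9/58 + 1429 = 82873/58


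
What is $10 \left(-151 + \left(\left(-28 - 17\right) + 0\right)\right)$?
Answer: $-1960$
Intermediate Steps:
$10 \left(-151 + \left(\left(-28 - 17\right) + 0\right)\right) = 10 \left(-151 + \left(-45 + 0\right)\right) = 10 \left(-151 - 45\right) = 10 \left(-196\right) = -1960$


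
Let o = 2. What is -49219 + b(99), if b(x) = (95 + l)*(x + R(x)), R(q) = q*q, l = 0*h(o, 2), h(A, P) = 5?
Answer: 891281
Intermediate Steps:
l = 0 (l = 0*5 = 0)
R(q) = q²
b(x) = 95*x + 95*x² (b(x) = (95 + 0)*(x + x²) = 95*(x + x²) = 95*x + 95*x²)
-49219 + b(99) = -49219 + 95*99*(1 + 99) = -49219 + 95*99*100 = -49219 + 940500 = 891281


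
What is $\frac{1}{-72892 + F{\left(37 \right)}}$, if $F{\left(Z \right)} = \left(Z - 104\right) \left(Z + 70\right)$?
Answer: $- \frac{1}{80061} \approx -1.249 \cdot 10^{-5}$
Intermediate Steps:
$F{\left(Z \right)} = \left(-104 + Z\right) \left(70 + Z\right)$
$\frac{1}{-72892 + F{\left(37 \right)}} = \frac{1}{-72892 - \left(8538 - 1369\right)} = \frac{1}{-72892 - 7169} = \frac{1}{-80061} = - \frac{1}{80061}$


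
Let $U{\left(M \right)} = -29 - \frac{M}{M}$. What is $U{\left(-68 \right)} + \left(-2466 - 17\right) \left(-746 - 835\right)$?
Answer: $3925593$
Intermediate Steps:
$U{\left(M \right)} = -30$ ($U{\left(M \right)} = -29 - 1 = -30$)
$U{\left(-68 \right)} + \left(-2466 - 17\right) \left(-746 - 835\right) = -30 + \left(-2466 - 17\right) \left(-746 - 835\right) = -30 - -3925623 = -30 + 3925623 = 3925593$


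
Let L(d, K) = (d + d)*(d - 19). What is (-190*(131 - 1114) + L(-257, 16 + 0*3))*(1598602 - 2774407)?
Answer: -386409500370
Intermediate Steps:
L(d, K) = 2*d*(-19 + d) (L(d, K) = (2*d)*(-19 + d) = 2*d*(-19 + d))
(-190*(131 - 1114) + L(-257, 16 + 0*3))*(1598602 - 2774407) = (-190*(131 - 1114) + 2*(-257)*(-19 - 257))*(1598602 - 2774407) = (-190*(-983) + 2*(-257)*(-276))*(-1175805) = (186770 + 141864)*(-1175805) = 328634*(-1175805) = -386409500370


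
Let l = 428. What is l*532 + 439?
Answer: 228135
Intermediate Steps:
l*532 + 439 = 428*532 + 439 = 227696 + 439 = 228135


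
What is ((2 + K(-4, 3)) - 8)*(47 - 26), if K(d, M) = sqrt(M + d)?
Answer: -126 + 21*I ≈ -126.0 + 21.0*I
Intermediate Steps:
((2 + K(-4, 3)) - 8)*(47 - 26) = ((2 + sqrt(3 - 4)) - 8)*(47 - 26) = ((2 + sqrt(-1)) - 8)*21 = ((2 + I) - 8)*21 = (-6 + I)*21 = -126 + 21*I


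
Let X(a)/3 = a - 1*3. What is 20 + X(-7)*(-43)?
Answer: 1310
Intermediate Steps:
X(a) = -9 + 3*a (X(a) = 3*(a - 1*3) = 3*(a - 3) = 3*(-3 + a) = -9 + 3*a)
20 + X(-7)*(-43) = 20 + (-9 + 3*(-7))*(-43) = 20 + (-9 - 21)*(-43) = 20 - 30*(-43) = 20 + 1290 = 1310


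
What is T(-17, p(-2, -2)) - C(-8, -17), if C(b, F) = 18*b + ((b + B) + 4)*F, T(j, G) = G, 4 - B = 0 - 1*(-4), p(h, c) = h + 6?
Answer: 80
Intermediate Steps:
p(h, c) = 6 + h
B = 0 (B = 4 - (0 - 1*(-4)) = 4 - (0 + 4) = 4 - 1*4 = 4 - 4 = 0)
C(b, F) = 18*b + F*(4 + b) (C(b, F) = 18*b + ((b + 0) + 4)*F = 18*b + (b + 4)*F = 18*b + (4 + b)*F = 18*b + F*(4 + b))
T(-17, p(-2, -2)) - C(-8, -17) = (6 - 2) - (4*(-17) + 18*(-8) - 17*(-8)) = 4 - (-68 - 144 + 136) = 4 - 1*(-76) = 4 + 76 = 80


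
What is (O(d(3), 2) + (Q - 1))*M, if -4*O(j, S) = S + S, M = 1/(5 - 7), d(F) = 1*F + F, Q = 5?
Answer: -3/2 ≈ -1.5000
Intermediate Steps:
d(F) = 2*F (d(F) = F + F = 2*F)
M = -1/2 (M = 1/(-2) = -1/2 ≈ -0.50000)
O(j, S) = -S/2 (O(j, S) = -(S + S)/4 = -S/2)
(O(d(3), 2) + (Q - 1))*M = (-1/2*2 + (5 - 1))*(-1/2) = (-1 + 4)*(-1/2) = 3*(-1/2) = -3/2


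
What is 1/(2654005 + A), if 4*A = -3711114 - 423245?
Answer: 4/6481661 ≈ 6.1713e-7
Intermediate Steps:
A = -4134359/4 (A = (-3711114 - 423245)/4 = (¼)*(-4134359) = -4134359/4 ≈ -1.0336e+6)
1/(2654005 + A) = 1/(2654005 - 4134359/4) = 1/(6481661/4) = 4/6481661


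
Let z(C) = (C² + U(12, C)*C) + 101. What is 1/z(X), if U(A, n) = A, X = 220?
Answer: 1/51141 ≈ 1.9554e-5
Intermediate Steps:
z(C) = 101 + C² + 12*C (z(C) = (C² + 12*C) + 101 = 101 + C² + 12*C)
1/z(X) = 1/(101 + 220² + 12*220) = 1/(101 + 48400 + 2640) = 1/51141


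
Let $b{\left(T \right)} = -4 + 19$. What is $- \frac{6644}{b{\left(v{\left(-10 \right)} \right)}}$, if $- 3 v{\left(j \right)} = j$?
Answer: $- \frac{6644}{15} \approx -442.93$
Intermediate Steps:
$v{\left(j \right)} = - \frac{j}{3}$
$b{\left(T \right)} = 15$
$- \frac{6644}{b{\left(v{\left(-10 \right)} \right)}} = - \frac{6644}{15}$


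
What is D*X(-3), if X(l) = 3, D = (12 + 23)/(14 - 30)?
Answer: -105/16 ≈ -6.5625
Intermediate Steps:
D = -35/16 (D = 35/(-16) = 35*(-1/16) = -35/16 ≈ -2.1875)
D*X(-3) = -35/16*3 = -105/16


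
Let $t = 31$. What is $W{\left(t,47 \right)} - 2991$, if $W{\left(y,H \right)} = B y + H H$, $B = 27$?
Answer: $55$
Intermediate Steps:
$W{\left(y,H \right)} = H^{2} + 27 y$ ($W{\left(y,H \right)} = 27 y + H H = 27 y + H^{2} = H^{2} + 27 y$)
$W{\left(t,47 \right)} - 2991 = \left(47^{2} + 27 \cdot 31\right) - 2991 = \left(2209 + 837\right) - 2991 = 3046 - 2991 = 55$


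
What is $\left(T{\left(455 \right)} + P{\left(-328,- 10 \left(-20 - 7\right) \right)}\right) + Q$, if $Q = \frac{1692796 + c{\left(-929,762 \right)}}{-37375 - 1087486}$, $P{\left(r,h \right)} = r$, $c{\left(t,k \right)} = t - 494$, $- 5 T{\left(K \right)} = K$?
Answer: $- \frac{473008132}{1124861} \approx -420.5$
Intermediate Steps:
$T{\left(K \right)} = - \frac{K}{5}$
$c{\left(t,k \right)} = -494 + t$
$Q = - \frac{1691373}{1124861}$ ($Q = \frac{1692796 - 1423}{-37375 - 1087486} = \frac{1692796 - 1423}{-1124861} = 1691373 \left(- \frac{1}{1124861}\right) = - \frac{1691373}{1124861} \approx -1.5036$)
$\left(T{\left(455 \right)} + P{\left(-328,- 10 \left(-20 - 7\right) \right)}\right) + Q = \left(\left(- \frac{1}{5}\right) 455 - 328\right) - \frac{1691373}{1124861} = \left(-91 - 328\right) - \frac{1691373}{1124861} = -419 - \frac{1691373}{1124861} = - \frac{473008132}{1124861}$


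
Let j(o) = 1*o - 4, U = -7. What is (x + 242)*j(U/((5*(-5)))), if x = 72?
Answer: -29202/25 ≈ -1168.1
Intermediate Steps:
j(o) = -4 + o (j(o) = o - 4 = -4 + o)
(x + 242)*j(U/((5*(-5)))) = (72 + 242)*(-4 - 7/(5*(-5))) = 314*(-4 - 7/(-25)) = 314*(-4 - 7*(-1/25)) = 314*(-4 + 7/25) = 314*(-93/25) = -29202/25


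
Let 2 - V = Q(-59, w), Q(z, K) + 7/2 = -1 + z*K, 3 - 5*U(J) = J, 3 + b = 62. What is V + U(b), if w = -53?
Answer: -31317/10 ≈ -3131.7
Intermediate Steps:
b = 59 (b = -3 + 62 = 59)
U(J) = 3/5 - J/5
Q(z, K) = -9/2 + K*z (Q(z, K) = -7/2 + (-1 + z*K) = -7/2 + (-1 + K*z) = -9/2 + K*z)
V = -6241/2 (V = 2 - (-9/2 - 53*(-59)) = 2 - (-9/2 + 3127) = 2 - 1*6245/2 = 2 - 6245/2 = -6241/2 ≈ -3120.5)
V + U(b) = -6241/2 + (3/5 - 1/5*59) = -6241/2 + (3/5 - 59/5) = -6241/2 - 56/5 = -31317/10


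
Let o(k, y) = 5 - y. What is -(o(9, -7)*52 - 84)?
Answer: -540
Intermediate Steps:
-(o(9, -7)*52 - 84) = -((5 - 1*(-7))*52 - 84) = -((5 + 7)*52 - 84) = -(12*52 - 84) = -(624 - 84) = -1*540 = -540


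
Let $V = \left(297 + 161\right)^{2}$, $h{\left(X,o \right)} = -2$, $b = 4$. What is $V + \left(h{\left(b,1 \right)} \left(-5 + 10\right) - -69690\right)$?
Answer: $279444$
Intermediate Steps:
$V = 209764$ ($V = 458^{2} = 209764$)
$V + \left(h{\left(b,1 \right)} \left(-5 + 10\right) - -69690\right) = 209764 - \left(-69690 + 2 \left(-5 + 10\right)\right) = 209764 + \left(\left(-2\right) 5 + 69690\right) = 209764 + \left(-10 + 69690\right) = 209764 + 69680 = 279444$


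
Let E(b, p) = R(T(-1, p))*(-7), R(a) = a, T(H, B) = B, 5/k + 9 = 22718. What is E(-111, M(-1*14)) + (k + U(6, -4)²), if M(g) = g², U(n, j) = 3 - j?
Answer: -30044002/22709 ≈ -1323.0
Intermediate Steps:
k = 5/22709 (k = 5/(-9 + 22718) = 5/22709 ≈ 0.00022018)
E(b, p) = -7*p (E(b, p) = p*(-7) = -7*p)
E(-111, M(-1*14)) + (k + U(6, -4)²) = -7*(-1*14)² + (5/22709 + (3 - 1*(-4))²) = -7*(-14)² + (5/22709 + (3 + 4)²) = -7*196 + (5/22709 + 7²) = -1372 + (5/22709 + 49) = -1372 + 1112746/22709 = -30044002/22709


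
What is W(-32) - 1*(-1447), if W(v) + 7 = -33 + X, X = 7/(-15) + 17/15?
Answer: 4223/3 ≈ 1407.7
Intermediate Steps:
X = ⅔ (X = 7*(-1/15) + 17*(1/15) = -7/15 + 17/15 = ⅔ ≈ 0.66667)
W(v) = -118/3 (W(v) = -7 + (-33 + ⅔) = -7 - 97/3 = -118/3)
W(-32) - 1*(-1447) = -118/3 - 1*(-1447) = -118/3 + 1447 = 4223/3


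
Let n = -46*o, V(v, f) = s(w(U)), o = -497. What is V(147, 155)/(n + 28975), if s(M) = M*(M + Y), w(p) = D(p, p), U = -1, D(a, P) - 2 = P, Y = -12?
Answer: -11/51837 ≈ -0.00021220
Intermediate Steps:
D(a, P) = 2 + P
w(p) = 2 + p
s(M) = M*(-12 + M) (s(M) = M*(M - 12) = M*(-12 + M))
V(v, f) = -11 (V(v, f) = (2 - 1)*(-12 + (2 - 1)) = 1*(-12 + 1) = 1*(-11) = -11)
n = 22862 (n = -46*(-497) = 22862)
V(147, 155)/(n + 28975) = -11/(22862 + 28975) = -11/51837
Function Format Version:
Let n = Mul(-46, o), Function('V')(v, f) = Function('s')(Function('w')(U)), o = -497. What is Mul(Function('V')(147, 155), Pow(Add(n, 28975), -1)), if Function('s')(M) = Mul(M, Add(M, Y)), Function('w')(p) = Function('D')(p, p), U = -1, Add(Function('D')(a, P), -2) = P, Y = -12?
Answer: Rational(-11, 51837) ≈ -0.00021220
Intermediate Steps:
Function('D')(a, P) = Add(2, P)
Function('w')(p) = Add(2, p)
Function('s')(M) = Mul(M, Add(-12, M)) (Function('s')(M) = Mul(M, Add(M, -12)) = Mul(M, Add(-12, M)))
Function('V')(v, f) = -11 (Function('V')(v, f) = Mul(Add(2, -1), Add(-12, Add(2, -1))) = Mul(1, Add(-12, 1)) = Mul(1, -11) = -11)
n = 22862 (n = Mul(-46, -497) = 22862)
Mul(Function('V')(147, 155), Pow(Add(n, 28975), -1)) = Mul(-11, Pow(Add(22862, 28975), -1)) = Mul(-11, Pow(51837, -1)) = Mul(-11, Rational(1, 51837)) = Rational(-11, 51837)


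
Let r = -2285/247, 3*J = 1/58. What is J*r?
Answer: -2285/42978 ≈ -0.053167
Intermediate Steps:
J = 1/174 (J = (⅓)/58 = (⅓)*(1/58) = 1/174 ≈ 0.0057471)
r = -2285/247 (r = -2285*1/247 = -2285/247 ≈ -9.2510)
J*r = (1/174)*(-2285/247) = -2285/42978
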